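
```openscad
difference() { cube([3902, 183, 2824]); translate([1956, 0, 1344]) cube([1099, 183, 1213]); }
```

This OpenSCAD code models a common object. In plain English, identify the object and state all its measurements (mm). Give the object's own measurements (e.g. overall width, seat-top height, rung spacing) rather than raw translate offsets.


A wall 3902 mm long (x), 183 mm thick (y), 2824 mm tall, with a rectangular window opening cut through it. The opening is 1099 mm wide and 1213 mm tall; its sill is at z = 1344 mm and its near (−x) edge is 1956 mm from the wall's −x end. The opening passes through the full wall thickness.


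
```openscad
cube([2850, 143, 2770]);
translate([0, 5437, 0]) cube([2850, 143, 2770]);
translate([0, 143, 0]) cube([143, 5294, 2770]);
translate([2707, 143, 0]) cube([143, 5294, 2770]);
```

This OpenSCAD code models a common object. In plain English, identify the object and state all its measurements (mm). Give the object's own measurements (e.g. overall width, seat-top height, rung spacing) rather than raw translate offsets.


The wall frame of a small rectangular building: four walls, each 2770 mm tall and 143 mm thick, enclosing a footprint 2850 mm (x) by 5580 mm (y) outside-to-outside, with no floor or roof. The front and back walls (the −y and +y sides) span the full width; the two side walls fit between them.


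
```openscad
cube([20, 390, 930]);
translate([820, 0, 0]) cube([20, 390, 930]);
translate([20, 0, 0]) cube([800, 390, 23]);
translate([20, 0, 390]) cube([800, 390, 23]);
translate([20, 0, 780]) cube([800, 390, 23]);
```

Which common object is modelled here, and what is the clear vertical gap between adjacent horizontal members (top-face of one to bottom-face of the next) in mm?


A bookshelf. The clear shelf gap is 367 mm.

Two tall side panels with 3 horizontal boards between them — a bookshelf. The first two shelf undersides are at z = 0 and z = 390; with shelf thickness 23, the clear gap is 390 − 0 − 23 = 367 mm.


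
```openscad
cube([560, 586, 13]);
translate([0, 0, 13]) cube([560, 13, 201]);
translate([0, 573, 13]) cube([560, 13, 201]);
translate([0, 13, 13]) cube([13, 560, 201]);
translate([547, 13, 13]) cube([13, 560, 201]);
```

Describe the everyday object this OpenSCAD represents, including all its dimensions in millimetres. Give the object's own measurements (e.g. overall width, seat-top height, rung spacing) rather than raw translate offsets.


An open-topped rectangular box: outside dimensions 560×586×214 mm, with a uniform wall and base thickness of 13 mm. The base is a full 560×586 slab on the floor; four walls sit on top of the base. The front and back walls (the −y and +y sides) span the full width; the two side walls fit between them.


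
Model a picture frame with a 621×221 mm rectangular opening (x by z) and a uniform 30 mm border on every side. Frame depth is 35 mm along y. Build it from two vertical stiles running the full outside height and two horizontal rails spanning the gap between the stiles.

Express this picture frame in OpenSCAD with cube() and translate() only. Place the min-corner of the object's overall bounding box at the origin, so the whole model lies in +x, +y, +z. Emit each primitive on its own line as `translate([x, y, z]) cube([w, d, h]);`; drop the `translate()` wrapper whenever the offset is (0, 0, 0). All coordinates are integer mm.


cube([30, 35, 281]);
translate([651, 0, 0]) cube([30, 35, 281]);
translate([30, 0, 0]) cube([621, 35, 30]);
translate([30, 0, 251]) cube([621, 35, 30]);


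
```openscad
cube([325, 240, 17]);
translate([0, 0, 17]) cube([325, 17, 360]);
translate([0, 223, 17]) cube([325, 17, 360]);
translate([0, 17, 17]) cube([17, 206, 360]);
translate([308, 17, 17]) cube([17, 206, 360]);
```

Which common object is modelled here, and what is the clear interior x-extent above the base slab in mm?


An open box. The internal width is 291 mm.

A 325×240 base slab with four walls standing on it — an open box. The base is 325 mm wide and the walls are 17 mm thick, so the internal width is 325 − 2 × 17 = 291 mm.


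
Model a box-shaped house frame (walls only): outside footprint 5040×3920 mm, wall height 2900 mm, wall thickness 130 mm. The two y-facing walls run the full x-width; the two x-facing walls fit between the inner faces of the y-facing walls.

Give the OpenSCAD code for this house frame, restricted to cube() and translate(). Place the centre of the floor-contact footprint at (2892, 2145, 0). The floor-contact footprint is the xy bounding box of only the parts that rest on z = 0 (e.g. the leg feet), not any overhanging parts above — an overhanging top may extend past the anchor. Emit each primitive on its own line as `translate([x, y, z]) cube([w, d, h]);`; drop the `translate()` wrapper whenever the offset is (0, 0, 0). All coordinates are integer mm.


translate([372, 185, 0]) cube([5040, 130, 2900]);
translate([372, 3975, 0]) cube([5040, 130, 2900]);
translate([372, 315, 0]) cube([130, 3660, 2900]);
translate([5282, 315, 0]) cube([130, 3660, 2900]);


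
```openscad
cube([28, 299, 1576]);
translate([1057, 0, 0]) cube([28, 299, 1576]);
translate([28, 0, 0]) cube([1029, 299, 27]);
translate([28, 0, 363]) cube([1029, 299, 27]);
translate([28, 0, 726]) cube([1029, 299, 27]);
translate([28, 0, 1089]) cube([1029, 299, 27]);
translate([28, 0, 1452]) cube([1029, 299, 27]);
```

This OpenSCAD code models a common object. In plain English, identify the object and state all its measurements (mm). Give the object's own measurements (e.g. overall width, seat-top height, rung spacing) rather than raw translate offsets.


An open bookshelf. Two side panels, each 28 mm thick, 299 mm deep and 1576 mm tall, stand 1085 mm apart (outside-to-outside). Between them sit 5 shelves, each 27 mm thick and 299 mm deep, spanning the full gap between the sides. The bottom shelf rests on the floor (its underside at z = 0) and the clear gap between one shelf's top and the next shelf's underside is 336 mm.


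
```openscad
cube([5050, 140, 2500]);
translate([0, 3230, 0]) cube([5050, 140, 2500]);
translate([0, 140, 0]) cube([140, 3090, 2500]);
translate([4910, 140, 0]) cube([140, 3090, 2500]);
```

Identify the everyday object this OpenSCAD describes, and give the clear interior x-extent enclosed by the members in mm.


A house (or room) frame. The interior width is 4770 mm.

Four 2500 mm walls enclosing a rectangle with no floor or roof — a room or house frame. Outside width is 5050 mm and wall thickness is 140 mm, so the interior width is 5050 − 2 × 140 = 4770 mm.


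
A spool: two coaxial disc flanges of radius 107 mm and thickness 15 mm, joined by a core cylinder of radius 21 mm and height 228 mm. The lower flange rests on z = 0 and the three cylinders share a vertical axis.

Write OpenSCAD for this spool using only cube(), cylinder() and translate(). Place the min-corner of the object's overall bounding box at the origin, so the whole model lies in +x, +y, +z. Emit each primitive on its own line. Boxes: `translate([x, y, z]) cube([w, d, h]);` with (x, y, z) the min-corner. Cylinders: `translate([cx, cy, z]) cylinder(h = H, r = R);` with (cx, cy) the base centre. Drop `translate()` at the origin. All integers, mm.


translate([107, 107, 0]) cylinder(h = 15, r = 107);
translate([107, 107, 15]) cylinder(h = 228, r = 21);
translate([107, 107, 243]) cylinder(h = 15, r = 107);


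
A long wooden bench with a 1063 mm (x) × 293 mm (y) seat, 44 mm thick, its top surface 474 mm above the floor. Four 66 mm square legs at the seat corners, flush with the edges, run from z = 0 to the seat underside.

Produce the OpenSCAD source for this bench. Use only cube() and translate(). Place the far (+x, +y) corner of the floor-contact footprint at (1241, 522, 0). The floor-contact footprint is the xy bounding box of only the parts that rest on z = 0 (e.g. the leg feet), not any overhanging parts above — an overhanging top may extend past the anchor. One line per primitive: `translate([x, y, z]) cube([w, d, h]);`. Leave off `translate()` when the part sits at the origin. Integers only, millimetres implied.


// leg_h = 474 − 44 = 430
translate([178, 229, 430]) cube([1063, 293, 44]);
translate([178, 229, 0]) cube([66, 66, 430]);
translate([178, 456, 0]) cube([66, 66, 430]);
translate([1175, 229, 0]) cube([66, 66, 430]);
translate([1175, 456, 0]) cube([66, 66, 430]);


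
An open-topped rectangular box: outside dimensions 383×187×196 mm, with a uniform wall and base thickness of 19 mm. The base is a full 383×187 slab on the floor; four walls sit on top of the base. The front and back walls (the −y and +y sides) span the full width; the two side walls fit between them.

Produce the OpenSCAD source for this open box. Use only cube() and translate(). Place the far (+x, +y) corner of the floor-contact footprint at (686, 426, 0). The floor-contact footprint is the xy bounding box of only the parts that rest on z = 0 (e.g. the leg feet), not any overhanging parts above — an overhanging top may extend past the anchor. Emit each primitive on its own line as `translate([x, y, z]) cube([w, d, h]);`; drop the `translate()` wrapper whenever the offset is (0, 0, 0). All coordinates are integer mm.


translate([303, 239, 0]) cube([383, 187, 19]);
translate([303, 239, 19]) cube([383, 19, 177]);
translate([303, 407, 19]) cube([383, 19, 177]);
translate([303, 258, 19]) cube([19, 149, 177]);
translate([667, 258, 19]) cube([19, 149, 177]);


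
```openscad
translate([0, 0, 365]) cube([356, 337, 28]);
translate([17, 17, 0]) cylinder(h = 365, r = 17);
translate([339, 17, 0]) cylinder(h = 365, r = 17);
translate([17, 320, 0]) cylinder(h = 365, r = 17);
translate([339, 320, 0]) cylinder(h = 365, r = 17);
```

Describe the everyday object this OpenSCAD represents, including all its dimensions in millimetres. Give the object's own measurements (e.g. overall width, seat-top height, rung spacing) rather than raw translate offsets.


A four-legged stool. The seat is a 356×337×28 mm slab whose top surface is at z = 393 mm; four round legs, each 34 mm in diameter, run from the floor (z = 0) to the underside of the seat, each leg's axis is inset half a diameter from the nearest pair of seat edges (so the leg's bounding box is flush with the corner).


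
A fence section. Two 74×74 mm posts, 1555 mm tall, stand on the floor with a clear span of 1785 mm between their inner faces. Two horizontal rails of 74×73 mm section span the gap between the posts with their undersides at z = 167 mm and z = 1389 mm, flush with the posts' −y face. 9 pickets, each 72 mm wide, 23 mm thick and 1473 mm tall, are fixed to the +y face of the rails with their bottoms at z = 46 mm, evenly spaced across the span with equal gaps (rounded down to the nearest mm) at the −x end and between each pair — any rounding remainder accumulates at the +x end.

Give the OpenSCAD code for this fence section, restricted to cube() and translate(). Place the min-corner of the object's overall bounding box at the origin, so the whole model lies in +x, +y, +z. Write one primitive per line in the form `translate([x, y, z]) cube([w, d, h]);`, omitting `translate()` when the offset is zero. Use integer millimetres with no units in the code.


cube([74, 74, 1555]);
translate([1859, 0, 0]) cube([74, 74, 1555]);
translate([74, 0, 167]) cube([1785, 74, 73]);
translate([74, 0, 1389]) cube([1785, 74, 73]);
translate([187, 74, 46]) cube([72, 23, 1473]);
translate([372, 74, 46]) cube([72, 23, 1473]);
translate([557, 74, 46]) cube([72, 23, 1473]);
translate([742, 74, 46]) cube([72, 23, 1473]);
translate([927, 74, 46]) cube([72, 23, 1473]);
translate([1112, 74, 46]) cube([72, 23, 1473]);
translate([1297, 74, 46]) cube([72, 23, 1473]);
translate([1482, 74, 46]) cube([72, 23, 1473]);
translate([1667, 74, 46]) cube([72, 23, 1473]);


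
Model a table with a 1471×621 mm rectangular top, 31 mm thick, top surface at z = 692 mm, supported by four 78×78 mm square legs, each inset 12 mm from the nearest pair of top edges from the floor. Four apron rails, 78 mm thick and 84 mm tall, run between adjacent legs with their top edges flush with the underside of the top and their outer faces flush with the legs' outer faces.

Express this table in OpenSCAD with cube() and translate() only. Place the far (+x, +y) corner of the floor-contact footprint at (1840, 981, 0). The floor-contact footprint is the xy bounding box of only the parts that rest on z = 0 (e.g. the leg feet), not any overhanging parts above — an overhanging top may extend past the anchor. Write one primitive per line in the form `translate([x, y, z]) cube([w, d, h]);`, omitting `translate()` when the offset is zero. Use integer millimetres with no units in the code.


// leg_h = 692 - 31 = 661
// apron z = 661 - 84 = 577
translate([381, 372, 661]) cube([1471, 621, 31]);
translate([393, 384, 0]) cube([78, 78, 661]);
translate([1762, 384, 0]) cube([78, 78, 661]);
translate([393, 903, 0]) cube([78, 78, 661]);
translate([1762, 903, 0]) cube([78, 78, 661]);
translate([471, 384, 577]) cube([1291, 78, 84]);
translate([471, 903, 577]) cube([1291, 78, 84]);
translate([393, 462, 577]) cube([78, 441, 84]);
translate([1762, 462, 577]) cube([78, 441, 84]);


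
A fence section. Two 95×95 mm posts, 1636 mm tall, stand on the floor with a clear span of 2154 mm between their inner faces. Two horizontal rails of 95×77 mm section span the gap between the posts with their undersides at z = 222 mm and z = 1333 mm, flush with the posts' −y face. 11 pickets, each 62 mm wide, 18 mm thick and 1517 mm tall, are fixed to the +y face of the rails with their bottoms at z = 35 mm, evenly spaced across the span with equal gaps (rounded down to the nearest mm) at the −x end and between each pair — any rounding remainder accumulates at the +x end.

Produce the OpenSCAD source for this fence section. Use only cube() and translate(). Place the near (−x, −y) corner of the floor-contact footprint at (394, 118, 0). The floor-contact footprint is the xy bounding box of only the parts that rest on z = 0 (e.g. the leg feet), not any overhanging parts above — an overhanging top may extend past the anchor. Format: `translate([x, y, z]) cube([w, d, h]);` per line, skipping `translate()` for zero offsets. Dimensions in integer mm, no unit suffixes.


translate([394, 118, 0]) cube([95, 95, 1636]);
translate([2643, 118, 0]) cube([95, 95, 1636]);
translate([489, 118, 222]) cube([2154, 95, 77]);
translate([489, 118, 1333]) cube([2154, 95, 77]);
translate([611, 213, 35]) cube([62, 18, 1517]);
translate([795, 213, 35]) cube([62, 18, 1517]);
translate([979, 213, 35]) cube([62, 18, 1517]);
translate([1163, 213, 35]) cube([62, 18, 1517]);
translate([1347, 213, 35]) cube([62, 18, 1517]);
translate([1531, 213, 35]) cube([62, 18, 1517]);
translate([1715, 213, 35]) cube([62, 18, 1517]);
translate([1899, 213, 35]) cube([62, 18, 1517]);
translate([2083, 213, 35]) cube([62, 18, 1517]);
translate([2267, 213, 35]) cube([62, 18, 1517]);
translate([2451, 213, 35]) cube([62, 18, 1517]);


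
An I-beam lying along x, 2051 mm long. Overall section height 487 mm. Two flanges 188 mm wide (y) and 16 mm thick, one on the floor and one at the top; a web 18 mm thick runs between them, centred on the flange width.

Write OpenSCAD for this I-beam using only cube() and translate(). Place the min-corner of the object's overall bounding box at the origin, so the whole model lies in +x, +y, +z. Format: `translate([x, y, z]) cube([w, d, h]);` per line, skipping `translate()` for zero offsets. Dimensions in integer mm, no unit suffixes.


cube([2051, 188, 16]);
translate([0, 85, 16]) cube([2051, 18, 455]);
translate([0, 0, 471]) cube([2051, 188, 16]);


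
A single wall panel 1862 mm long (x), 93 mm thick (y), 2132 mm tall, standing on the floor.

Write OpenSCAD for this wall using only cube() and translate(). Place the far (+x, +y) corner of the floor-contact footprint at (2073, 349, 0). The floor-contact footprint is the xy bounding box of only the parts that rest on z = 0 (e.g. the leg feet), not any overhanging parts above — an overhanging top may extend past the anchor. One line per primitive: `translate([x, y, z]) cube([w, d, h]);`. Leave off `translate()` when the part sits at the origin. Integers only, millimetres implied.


translate([211, 256, 0]) cube([1862, 93, 2132]);


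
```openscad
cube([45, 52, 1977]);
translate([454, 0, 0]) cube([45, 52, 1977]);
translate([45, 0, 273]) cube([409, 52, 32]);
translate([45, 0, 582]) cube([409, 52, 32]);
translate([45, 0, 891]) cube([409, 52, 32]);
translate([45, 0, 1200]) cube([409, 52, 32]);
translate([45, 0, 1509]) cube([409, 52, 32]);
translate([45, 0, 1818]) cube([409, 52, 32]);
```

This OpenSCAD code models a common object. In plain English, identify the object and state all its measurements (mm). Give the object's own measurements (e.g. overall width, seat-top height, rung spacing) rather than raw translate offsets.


A straight ladder. Two 45×52 mm vertical rails, 1977 mm tall, stand 499 mm apart (outside-to-outside) with their front faces coplanar on the −y side. 6 rungs, each 52 mm deep and 32 mm tall, span between the inner faces of the rails, front faces flush with the rails. The lowest rung's underside is at z = 273 mm and rungs are spaced 309 mm apart (underside to underside).


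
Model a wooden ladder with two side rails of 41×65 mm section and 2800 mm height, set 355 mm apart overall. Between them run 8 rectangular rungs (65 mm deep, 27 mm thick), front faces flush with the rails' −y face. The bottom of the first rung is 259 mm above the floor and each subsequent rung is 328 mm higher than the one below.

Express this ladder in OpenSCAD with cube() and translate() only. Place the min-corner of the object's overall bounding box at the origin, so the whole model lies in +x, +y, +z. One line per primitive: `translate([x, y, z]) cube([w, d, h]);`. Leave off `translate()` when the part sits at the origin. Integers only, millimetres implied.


cube([41, 65, 2800]);
translate([314, 0, 0]) cube([41, 65, 2800]);
translate([41, 0, 259]) cube([273, 65, 27]);
translate([41, 0, 587]) cube([273, 65, 27]);
translate([41, 0, 915]) cube([273, 65, 27]);
translate([41, 0, 1243]) cube([273, 65, 27]);
translate([41, 0, 1571]) cube([273, 65, 27]);
translate([41, 0, 1899]) cube([273, 65, 27]);
translate([41, 0, 2227]) cube([273, 65, 27]);
translate([41, 0, 2555]) cube([273, 65, 27]);


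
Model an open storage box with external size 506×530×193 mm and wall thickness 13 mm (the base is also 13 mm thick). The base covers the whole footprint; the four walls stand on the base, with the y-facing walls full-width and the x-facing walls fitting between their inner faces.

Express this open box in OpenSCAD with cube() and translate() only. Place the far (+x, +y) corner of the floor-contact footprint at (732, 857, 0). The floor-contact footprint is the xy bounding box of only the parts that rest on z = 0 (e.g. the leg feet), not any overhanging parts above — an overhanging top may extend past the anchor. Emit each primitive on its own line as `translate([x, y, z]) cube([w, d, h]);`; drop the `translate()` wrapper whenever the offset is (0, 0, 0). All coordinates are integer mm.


translate([226, 327, 0]) cube([506, 530, 13]);
translate([226, 327, 13]) cube([506, 13, 180]);
translate([226, 844, 13]) cube([506, 13, 180]);
translate([226, 340, 13]) cube([13, 504, 180]);
translate([719, 340, 13]) cube([13, 504, 180]);


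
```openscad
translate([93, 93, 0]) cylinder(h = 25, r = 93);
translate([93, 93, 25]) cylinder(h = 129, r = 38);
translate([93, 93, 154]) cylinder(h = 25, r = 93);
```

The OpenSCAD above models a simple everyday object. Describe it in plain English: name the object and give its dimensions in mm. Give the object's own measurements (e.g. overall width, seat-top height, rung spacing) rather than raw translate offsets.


A spool: two coaxial disc flanges of radius 93 mm and thickness 25 mm, joined by a core cylinder of radius 38 mm and height 129 mm. The lower flange rests on z = 0 and the three cylinders share a vertical axis.


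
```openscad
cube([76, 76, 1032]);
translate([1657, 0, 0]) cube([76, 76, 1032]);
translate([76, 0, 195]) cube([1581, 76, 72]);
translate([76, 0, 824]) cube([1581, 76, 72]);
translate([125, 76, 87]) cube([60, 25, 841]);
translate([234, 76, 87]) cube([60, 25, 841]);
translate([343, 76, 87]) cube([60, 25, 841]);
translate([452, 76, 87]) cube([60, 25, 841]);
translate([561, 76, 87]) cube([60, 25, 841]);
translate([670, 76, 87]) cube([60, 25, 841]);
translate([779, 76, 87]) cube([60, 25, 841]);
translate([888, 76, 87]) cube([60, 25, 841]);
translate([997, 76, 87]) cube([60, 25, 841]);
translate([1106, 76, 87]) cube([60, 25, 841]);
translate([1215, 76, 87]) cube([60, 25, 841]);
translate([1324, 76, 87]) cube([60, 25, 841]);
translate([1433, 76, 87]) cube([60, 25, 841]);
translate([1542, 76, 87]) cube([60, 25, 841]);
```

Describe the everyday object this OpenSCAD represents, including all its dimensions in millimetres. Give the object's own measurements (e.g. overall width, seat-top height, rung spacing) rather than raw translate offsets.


A fence section. Two 76×76 mm posts, 1032 mm tall, stand on the floor with a clear span of 1581 mm between their inner faces. Two horizontal rails of 76×72 mm section span the gap between the posts with their undersides at z = 195 mm and z = 824 mm, flush with the posts' −y face. 14 pickets, each 60 mm wide, 25 mm thick and 841 mm tall, are fixed to the +y face of the rails with their bottoms at z = 87 mm, spaced across the span with a 49 mm gap after the −x post and between neighbouring pickets, with 55 mm left before the +x post.


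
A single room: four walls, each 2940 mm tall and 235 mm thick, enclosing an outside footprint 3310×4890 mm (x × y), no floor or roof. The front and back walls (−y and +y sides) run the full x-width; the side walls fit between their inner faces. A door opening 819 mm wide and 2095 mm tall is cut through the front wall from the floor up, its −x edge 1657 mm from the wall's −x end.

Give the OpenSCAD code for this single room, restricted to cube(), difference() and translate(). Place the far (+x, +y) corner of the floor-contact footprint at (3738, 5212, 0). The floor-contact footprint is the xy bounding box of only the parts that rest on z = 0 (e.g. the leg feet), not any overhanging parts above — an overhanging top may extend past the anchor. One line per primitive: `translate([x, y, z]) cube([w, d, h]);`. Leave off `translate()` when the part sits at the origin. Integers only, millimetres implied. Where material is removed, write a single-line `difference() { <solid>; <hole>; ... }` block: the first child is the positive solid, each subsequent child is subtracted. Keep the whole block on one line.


difference() { translate([428, 322, 0]) cube([3310, 235, 2940]); translate([2085, 322, 0]) cube([819, 235, 2095]); }
translate([428, 4977, 0]) cube([3310, 235, 2940]);
translate([428, 557, 0]) cube([235, 4420, 2940]);
translate([3503, 557, 0]) cube([235, 4420, 2940]);


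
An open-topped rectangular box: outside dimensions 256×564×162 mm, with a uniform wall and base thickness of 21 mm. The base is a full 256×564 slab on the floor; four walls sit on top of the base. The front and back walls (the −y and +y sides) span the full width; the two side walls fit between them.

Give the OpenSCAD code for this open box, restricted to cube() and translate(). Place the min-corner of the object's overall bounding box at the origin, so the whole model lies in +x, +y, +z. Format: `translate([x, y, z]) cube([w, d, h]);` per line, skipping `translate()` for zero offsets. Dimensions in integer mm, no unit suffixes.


cube([256, 564, 21]);
translate([0, 0, 21]) cube([256, 21, 141]);
translate([0, 543, 21]) cube([256, 21, 141]);
translate([0, 21, 21]) cube([21, 522, 141]);
translate([235, 21, 21]) cube([21, 522, 141]);


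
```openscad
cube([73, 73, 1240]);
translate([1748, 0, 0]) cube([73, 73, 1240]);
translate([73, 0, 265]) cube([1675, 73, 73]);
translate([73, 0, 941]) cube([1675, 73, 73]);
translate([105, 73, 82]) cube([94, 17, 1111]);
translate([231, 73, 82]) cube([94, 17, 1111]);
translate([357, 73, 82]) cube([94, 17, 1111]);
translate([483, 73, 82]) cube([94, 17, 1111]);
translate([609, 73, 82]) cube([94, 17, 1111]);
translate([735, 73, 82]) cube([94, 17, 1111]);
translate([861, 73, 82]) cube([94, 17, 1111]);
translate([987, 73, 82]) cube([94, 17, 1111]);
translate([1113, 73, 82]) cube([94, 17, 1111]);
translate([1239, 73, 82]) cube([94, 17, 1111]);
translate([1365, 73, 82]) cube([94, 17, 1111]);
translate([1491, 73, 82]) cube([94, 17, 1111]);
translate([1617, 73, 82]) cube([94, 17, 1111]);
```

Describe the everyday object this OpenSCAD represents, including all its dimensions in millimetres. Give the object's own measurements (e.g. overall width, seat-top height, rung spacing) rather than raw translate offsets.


A fence section. Two 73×73 mm posts, 1240 mm tall, stand on the floor with a clear span of 1675 mm between their inner faces. Two horizontal rails of 73×73 mm section span the gap between the posts with their undersides at z = 265 mm and z = 941 mm, flush with the posts' −y face. 13 pickets, each 94 mm wide, 17 mm thick and 1111 mm tall, are fixed to the +y face of the rails with their bottoms at z = 82 mm, spaced across the span with a 32 mm gap after the −x post and between neighbouring pickets, with 37 mm left before the +x post.


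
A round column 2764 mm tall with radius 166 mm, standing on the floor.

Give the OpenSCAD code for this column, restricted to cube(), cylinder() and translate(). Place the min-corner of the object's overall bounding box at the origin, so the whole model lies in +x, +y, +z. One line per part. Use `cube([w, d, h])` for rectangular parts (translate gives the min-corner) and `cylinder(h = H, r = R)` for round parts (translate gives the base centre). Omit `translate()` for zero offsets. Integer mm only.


translate([166, 166, 0]) cylinder(h = 2764, r = 166);


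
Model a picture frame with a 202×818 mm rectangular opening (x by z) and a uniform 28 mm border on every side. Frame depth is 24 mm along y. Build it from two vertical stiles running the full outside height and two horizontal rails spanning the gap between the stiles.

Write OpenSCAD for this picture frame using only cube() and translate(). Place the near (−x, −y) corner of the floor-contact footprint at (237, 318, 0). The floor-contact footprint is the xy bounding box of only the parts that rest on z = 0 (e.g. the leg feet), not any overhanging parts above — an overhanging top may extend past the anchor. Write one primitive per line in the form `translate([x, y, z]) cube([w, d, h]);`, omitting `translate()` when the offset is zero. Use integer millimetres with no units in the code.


translate([237, 318, 0]) cube([28, 24, 874]);
translate([467, 318, 0]) cube([28, 24, 874]);
translate([265, 318, 0]) cube([202, 24, 28]);
translate([265, 318, 846]) cube([202, 24, 28]);


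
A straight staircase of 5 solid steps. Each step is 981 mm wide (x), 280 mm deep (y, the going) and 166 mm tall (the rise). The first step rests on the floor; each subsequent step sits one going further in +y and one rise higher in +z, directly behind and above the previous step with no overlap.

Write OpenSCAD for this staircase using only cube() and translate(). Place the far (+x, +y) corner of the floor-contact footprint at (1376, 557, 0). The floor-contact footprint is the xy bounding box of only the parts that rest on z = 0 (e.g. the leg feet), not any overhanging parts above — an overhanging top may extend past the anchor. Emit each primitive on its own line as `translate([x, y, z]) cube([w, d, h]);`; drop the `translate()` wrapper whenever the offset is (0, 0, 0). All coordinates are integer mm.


translate([395, 277, 0]) cube([981, 280, 166]);
translate([395, 557, 166]) cube([981, 280, 166]);
translate([395, 837, 332]) cube([981, 280, 166]);
translate([395, 1117, 498]) cube([981, 280, 166]);
translate([395, 1397, 664]) cube([981, 280, 166]);


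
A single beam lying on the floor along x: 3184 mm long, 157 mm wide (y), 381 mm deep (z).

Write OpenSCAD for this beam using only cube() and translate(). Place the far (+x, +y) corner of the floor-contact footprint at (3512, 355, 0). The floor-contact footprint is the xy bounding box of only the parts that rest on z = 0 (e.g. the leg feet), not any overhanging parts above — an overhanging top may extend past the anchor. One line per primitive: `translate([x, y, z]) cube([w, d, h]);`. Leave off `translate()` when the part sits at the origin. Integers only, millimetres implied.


translate([328, 198, 0]) cube([3184, 157, 381]);


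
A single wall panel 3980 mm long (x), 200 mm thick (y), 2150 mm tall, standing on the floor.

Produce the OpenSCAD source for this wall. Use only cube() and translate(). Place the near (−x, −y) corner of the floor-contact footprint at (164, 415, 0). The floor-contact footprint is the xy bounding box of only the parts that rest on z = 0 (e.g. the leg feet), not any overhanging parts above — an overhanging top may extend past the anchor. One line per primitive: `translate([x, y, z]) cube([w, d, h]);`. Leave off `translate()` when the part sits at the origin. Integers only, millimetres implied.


translate([164, 415, 0]) cube([3980, 200, 2150]);


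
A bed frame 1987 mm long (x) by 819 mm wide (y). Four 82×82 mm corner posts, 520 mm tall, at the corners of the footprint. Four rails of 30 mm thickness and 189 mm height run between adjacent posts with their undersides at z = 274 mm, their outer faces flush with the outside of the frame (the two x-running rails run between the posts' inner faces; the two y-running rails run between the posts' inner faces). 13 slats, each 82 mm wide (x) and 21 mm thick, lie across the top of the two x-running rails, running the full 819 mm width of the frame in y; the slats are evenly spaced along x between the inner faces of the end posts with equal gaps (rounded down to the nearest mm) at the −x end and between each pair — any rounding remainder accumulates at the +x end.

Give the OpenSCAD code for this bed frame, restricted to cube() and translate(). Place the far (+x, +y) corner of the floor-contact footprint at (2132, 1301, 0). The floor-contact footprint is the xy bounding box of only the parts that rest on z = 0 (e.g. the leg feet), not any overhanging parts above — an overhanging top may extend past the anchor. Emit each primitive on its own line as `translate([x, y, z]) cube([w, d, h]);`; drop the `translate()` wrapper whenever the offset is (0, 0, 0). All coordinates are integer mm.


translate([145, 482, 0]) cube([82, 82, 520]);
translate([145, 1219, 0]) cube([82, 82, 520]);
translate([2050, 482, 0]) cube([82, 82, 520]);
translate([2050, 1219, 0]) cube([82, 82, 520]);
translate([227, 482, 274]) cube([1823, 30, 189]);
translate([227, 1271, 274]) cube([1823, 30, 189]);
translate([145, 564, 274]) cube([30, 655, 189]);
translate([2102, 564, 274]) cube([30, 655, 189]);
translate([281, 482, 463]) cube([82, 819, 21]);
translate([417, 482, 463]) cube([82, 819, 21]);
translate([553, 482, 463]) cube([82, 819, 21]);
translate([689, 482, 463]) cube([82, 819, 21]);
translate([825, 482, 463]) cube([82, 819, 21]);
translate([961, 482, 463]) cube([82, 819, 21]);
translate([1097, 482, 463]) cube([82, 819, 21]);
translate([1233, 482, 463]) cube([82, 819, 21]);
translate([1369, 482, 463]) cube([82, 819, 21]);
translate([1505, 482, 463]) cube([82, 819, 21]);
translate([1641, 482, 463]) cube([82, 819, 21]);
translate([1777, 482, 463]) cube([82, 819, 21]);
translate([1913, 482, 463]) cube([82, 819, 21]);


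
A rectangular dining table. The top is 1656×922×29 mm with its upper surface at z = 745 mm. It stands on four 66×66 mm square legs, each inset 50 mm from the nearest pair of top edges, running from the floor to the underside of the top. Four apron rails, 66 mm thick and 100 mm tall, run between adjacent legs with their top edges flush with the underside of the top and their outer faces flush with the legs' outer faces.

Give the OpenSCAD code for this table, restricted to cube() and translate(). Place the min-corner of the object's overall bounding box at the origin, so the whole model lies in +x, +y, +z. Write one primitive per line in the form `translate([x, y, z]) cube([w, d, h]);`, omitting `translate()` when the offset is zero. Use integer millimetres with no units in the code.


// leg_h = 745 - 29 = 716
// apron z = 716 - 100 = 616
translate([0, 0, 716]) cube([1656, 922, 29]);
translate([50, 50, 0]) cube([66, 66, 716]);
translate([1540, 50, 0]) cube([66, 66, 716]);
translate([50, 806, 0]) cube([66, 66, 716]);
translate([1540, 806, 0]) cube([66, 66, 716]);
translate([116, 50, 616]) cube([1424, 66, 100]);
translate([116, 806, 616]) cube([1424, 66, 100]);
translate([50, 116, 616]) cube([66, 690, 100]);
translate([1540, 116, 616]) cube([66, 690, 100]);


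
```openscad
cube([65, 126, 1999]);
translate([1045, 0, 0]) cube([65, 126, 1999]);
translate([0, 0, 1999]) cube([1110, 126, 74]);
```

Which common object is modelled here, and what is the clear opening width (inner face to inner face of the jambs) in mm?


A door frame. The clear opening width is 980 mm.

Two 1999 mm tall posts with a header on top — a door frame. The left jamb is 65 mm wide at x = 0; the right jamb starts at x = 1045. The clear opening is 1045 − 65 = 980 mm.


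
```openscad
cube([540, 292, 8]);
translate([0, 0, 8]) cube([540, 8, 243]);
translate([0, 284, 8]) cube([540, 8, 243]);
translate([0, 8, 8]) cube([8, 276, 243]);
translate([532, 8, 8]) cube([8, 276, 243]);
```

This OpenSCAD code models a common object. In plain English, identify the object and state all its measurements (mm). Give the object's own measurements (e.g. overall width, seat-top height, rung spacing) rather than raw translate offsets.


An open-topped rectangular box: outside dimensions 540×292×251 mm, with a uniform wall and base thickness of 8 mm. The base is a full 540×292 slab on the floor; four walls sit on top of the base. The front and back walls (the −y and +y sides) span the full width; the two side walls fit between them.


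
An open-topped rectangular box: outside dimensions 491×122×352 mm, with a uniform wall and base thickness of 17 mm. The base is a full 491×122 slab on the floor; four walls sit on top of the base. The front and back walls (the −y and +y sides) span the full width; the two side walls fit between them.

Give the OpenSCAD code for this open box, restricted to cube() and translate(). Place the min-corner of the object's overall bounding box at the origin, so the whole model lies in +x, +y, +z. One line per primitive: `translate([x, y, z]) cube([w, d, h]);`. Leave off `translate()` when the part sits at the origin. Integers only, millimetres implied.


cube([491, 122, 17]);
translate([0, 0, 17]) cube([491, 17, 335]);
translate([0, 105, 17]) cube([491, 17, 335]);
translate([0, 17, 17]) cube([17, 88, 335]);
translate([474, 17, 17]) cube([17, 88, 335]);


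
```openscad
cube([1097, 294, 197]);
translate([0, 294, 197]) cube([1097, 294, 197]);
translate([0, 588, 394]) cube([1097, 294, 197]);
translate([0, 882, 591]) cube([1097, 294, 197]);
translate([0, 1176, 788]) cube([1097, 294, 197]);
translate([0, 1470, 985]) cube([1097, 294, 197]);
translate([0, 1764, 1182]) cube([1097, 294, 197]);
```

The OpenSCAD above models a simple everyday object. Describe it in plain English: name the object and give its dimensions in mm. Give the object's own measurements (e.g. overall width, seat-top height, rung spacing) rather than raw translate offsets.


A straight staircase of 7 solid steps. Each step is 1097 mm wide (x), 294 mm deep (y, the going) and 197 mm tall (the rise). The first step rests on the floor; each subsequent step sits one going further in +y and one rise higher in +z, directly behind and above the previous step with no overlap.


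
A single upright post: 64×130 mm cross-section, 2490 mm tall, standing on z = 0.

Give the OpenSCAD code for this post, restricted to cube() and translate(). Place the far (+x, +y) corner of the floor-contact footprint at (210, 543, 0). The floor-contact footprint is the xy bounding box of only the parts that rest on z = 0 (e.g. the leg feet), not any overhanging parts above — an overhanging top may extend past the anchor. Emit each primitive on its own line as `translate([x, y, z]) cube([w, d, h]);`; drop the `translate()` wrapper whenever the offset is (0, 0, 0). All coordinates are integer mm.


translate([146, 413, 0]) cube([64, 130, 2490]);


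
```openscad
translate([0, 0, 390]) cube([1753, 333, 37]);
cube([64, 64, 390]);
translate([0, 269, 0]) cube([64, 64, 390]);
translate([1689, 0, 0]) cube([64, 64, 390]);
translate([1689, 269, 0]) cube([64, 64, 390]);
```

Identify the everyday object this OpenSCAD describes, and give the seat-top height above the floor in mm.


A bench. The seat-top height is 427 mm.

A long slab on four corner posts — a bench. The slab sits at z = 390 with thickness 37, so the top is 390 + 37 = 427 mm.


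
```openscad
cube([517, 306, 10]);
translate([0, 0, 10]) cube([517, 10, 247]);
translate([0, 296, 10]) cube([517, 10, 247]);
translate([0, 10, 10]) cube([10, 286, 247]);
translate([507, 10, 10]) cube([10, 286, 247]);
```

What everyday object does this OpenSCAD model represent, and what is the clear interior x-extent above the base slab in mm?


An open box. The internal width is 497 mm.

A 517×306 base slab with four walls standing on it — an open box. The base is 517 mm wide and the walls are 10 mm thick, so the internal width is 517 − 2 × 10 = 497 mm.


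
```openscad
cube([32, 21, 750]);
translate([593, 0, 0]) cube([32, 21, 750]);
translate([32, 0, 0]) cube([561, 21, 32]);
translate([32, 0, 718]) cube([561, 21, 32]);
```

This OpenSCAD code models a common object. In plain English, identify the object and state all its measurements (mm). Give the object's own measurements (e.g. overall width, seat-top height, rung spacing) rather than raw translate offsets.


A rectangular picture frame lying in the x–z plane (depth along y). The opening is 561 mm wide (x) by 686 mm tall (z), surrounded by a border 32 mm wide on all four sides. The frame is 21 mm deep and is made of two full-height vertical stiles with two horizontal rails fitted between them.


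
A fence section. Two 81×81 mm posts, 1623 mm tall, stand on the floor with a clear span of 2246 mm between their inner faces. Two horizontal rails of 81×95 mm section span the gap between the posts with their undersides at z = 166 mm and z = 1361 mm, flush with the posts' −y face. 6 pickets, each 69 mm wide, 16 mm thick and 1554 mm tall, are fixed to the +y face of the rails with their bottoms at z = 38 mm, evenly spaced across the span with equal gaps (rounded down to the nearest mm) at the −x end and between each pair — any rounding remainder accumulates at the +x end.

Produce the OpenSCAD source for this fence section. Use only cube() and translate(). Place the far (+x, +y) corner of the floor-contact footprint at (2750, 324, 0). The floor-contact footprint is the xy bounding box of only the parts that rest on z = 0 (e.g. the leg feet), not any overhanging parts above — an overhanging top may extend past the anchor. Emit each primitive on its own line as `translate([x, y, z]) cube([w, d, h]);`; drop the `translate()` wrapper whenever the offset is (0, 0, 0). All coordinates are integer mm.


translate([342, 243, 0]) cube([81, 81, 1623]);
translate([2669, 243, 0]) cube([81, 81, 1623]);
translate([423, 243, 166]) cube([2246, 81, 95]);
translate([423, 243, 1361]) cube([2246, 81, 95]);
translate([684, 324, 38]) cube([69, 16, 1554]);
translate([1014, 324, 38]) cube([69, 16, 1554]);
translate([1344, 324, 38]) cube([69, 16, 1554]);
translate([1674, 324, 38]) cube([69, 16, 1554]);
translate([2004, 324, 38]) cube([69, 16, 1554]);
translate([2334, 324, 38]) cube([69, 16, 1554]);


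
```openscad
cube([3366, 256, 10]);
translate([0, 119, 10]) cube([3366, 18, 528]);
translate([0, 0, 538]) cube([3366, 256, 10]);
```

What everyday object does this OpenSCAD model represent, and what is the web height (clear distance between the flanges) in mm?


An I-beam. The web height is 528 mm.

Two wide flanges with a thin centred web — an I-beam. Overall 548 mm minus two 10 mm flanges gives a web of 548 − 2·10 = 528 mm.
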